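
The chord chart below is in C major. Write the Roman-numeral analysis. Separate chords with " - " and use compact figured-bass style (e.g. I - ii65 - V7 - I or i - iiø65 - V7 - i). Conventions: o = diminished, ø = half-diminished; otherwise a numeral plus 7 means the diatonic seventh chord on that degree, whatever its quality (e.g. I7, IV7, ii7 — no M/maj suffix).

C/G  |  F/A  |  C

C/G has root C, degree 1 in C major, so I64.
F/A: root F is the subdominant; major triad there is IV6.
C: root C is the tonic; major triad there is I.

I64 - IV6 - I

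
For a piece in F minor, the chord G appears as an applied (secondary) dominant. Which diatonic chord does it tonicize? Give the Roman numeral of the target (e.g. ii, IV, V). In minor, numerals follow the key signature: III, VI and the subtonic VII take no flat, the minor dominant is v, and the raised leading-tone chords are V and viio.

V

The chord is a major triad on G.
A dominant resolves down a perfect fifth: G → C. In F minor, C is scale degree 5, i.e. V.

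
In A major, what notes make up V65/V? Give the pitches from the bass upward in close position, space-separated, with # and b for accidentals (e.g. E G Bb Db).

D# F# A B

The slash means an applied dominant: we want the dominant of V. In A major, V is E major, and its dominant is built on B.
Building a dominant seventh chord on B gives B-D#-F#-A.
With the 65 figure the chord is in first inversion; from the bass D# upward in close position it reads D#-F#-A-B.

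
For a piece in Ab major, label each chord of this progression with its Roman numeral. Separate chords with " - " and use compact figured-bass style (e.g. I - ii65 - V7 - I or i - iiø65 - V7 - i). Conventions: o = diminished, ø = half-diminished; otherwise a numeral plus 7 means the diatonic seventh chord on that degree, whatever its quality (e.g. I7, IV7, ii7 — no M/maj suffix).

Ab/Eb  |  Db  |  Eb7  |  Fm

I64 - IV - V7 - vi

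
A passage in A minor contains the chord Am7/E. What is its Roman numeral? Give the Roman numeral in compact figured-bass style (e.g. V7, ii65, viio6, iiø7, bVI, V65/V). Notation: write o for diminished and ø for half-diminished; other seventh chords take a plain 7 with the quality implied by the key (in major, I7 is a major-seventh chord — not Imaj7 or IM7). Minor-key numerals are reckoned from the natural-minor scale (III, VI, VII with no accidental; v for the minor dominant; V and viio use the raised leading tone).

i43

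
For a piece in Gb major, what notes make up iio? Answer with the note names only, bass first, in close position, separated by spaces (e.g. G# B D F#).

iio is the diminished supertonic triad, borrowed from the parallel minor. In Gb major that root is Ab.
So the chord is Ab-Cb-Ebb, a diminished triad.

Ab Cb Ebb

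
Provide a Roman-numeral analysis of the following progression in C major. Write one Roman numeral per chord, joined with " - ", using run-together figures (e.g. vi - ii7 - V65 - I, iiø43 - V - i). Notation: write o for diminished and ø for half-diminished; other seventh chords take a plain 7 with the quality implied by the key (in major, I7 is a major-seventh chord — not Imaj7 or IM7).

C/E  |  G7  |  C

I6 - V7 - I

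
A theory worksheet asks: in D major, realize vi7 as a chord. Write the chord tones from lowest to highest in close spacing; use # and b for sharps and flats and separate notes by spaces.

In D major, scale degree 6 is B, and the diatonic chord built there is a minor seventh chord.
Stacking thirds from B gives B-D-F#-A.

B D F# A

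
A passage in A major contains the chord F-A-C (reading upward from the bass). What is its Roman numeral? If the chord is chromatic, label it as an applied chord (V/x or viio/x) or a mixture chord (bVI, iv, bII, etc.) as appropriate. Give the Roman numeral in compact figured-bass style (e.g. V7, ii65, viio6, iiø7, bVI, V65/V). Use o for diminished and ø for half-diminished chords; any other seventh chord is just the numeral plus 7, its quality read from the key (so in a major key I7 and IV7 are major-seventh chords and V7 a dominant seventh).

bVI

Stacked in thirds the chord is F-A-C: a major triad on F.
F is the lowered sixth degree of A major (diatonic 6 would be F#). This is a major triad on the lowered sixth degree, borrowed from the parallel minor.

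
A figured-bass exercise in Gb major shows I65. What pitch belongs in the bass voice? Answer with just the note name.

Bb

I in Gb major has root Gb; the chord is Gb-Bb-Db-F.
The figure 65 means first inversion — the third is in the bass.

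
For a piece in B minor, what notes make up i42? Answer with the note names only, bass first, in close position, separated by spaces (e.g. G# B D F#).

In B minor, the tonic is B, and the diatonic chord built there is a minor seventh chord.
That chord is spelled B-D-F#-A.
The figured bass 42 indicates third inversion, placing the seventh (A) in the bass: A-B-D-F#.

A B D F#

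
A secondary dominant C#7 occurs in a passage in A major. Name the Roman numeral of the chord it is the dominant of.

vi

The chord is a dominant seventh chord on C#.
A dominant resolves down a perfect fifth: C# → F#. In A major, F# is scale degree 6, i.e. vi.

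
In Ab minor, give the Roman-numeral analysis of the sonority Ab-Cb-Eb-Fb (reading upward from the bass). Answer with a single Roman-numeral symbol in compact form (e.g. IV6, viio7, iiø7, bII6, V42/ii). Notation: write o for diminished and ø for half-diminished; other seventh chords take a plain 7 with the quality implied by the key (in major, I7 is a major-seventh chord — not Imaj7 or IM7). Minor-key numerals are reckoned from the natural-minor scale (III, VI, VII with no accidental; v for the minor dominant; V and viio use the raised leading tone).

The pitches Fb-Ab-Cb-Eb form a major seventh chord rooted on Fb.
Fb is scale degree 6 in Ab minor, and a major seventh chord on that degree is written VI7.
With Ab in the bass the chord is in first inversion, so the figured bass is 65.

VI65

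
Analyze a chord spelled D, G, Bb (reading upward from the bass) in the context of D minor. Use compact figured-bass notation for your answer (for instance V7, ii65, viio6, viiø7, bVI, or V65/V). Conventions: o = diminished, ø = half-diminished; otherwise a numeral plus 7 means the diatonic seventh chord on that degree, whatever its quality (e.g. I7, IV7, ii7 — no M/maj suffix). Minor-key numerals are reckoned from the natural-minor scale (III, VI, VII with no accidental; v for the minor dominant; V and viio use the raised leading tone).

iv64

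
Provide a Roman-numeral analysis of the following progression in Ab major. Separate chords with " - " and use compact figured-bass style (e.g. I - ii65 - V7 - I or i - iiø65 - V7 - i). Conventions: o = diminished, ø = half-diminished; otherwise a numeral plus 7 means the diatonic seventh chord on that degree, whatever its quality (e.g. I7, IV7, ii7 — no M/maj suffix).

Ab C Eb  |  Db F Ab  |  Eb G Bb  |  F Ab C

I - IV - V - vi

Ab-C-Eb: root Ab is the tonic; major triad there is I.
Db-F-Ab has root Db, degree 4 in Ab major, so IV.
Eb-G-Bb: root Eb is the dominant; major triad there is V.
F-Ab-C: minor triad on F = scale degree 6 → vi.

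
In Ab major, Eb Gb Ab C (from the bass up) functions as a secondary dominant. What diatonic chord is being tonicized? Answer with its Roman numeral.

The chord is a dominant seventh chord on Ab.
A dominant resolves down a perfect fifth: Ab → Db. In Ab major, Db is scale degree 4, i.e. IV.

IV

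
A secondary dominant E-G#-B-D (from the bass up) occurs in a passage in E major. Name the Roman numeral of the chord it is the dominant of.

IV

The chord is a dominant seventh chord on E.
A dominant resolves down a perfect fifth: E → A. In E major, A is scale degree 4, i.e. IV.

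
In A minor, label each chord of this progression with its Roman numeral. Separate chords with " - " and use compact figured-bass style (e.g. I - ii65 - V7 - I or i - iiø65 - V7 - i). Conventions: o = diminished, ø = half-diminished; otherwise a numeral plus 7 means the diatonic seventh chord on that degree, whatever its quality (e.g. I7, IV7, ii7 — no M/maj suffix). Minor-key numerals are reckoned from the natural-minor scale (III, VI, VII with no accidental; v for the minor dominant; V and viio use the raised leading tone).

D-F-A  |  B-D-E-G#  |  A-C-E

D-F-A has root D, degree 4 in A minor, so iv.
B-D-E-G# has root E, degree 5 in A minor, so V43.
A-C-E has root A, degree 1 in A minor, so i.

iv - V43 - i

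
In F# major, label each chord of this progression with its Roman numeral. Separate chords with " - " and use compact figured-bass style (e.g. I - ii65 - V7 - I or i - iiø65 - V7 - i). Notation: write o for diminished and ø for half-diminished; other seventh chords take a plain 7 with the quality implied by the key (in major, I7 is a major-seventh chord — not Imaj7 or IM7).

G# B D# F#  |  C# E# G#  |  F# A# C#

ii7 - V - I

G#-B-D#-F# has root G#, degree 2 in F# major, so ii7.
C#-E#-G#: root C# is the dominant; major triad there is V.
F#-A#-C#: root F# is the tonic; major triad there is I.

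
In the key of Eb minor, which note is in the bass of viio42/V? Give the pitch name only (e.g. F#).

Gb

The applied chord viio42/V is rooted on A: A-C-Eb-Gb.
The figure 42 means third inversion — the seventh is in the bass.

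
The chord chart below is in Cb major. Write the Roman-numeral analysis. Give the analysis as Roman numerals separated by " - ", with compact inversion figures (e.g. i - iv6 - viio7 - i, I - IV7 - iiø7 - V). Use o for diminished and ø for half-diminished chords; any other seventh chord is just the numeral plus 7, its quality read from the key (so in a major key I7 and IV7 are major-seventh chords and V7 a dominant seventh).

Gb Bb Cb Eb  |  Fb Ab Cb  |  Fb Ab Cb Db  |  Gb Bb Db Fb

I43 - IV - ii65 - V7

Gb-Bb-Cb-Eb has root Cb, degree 1 in Cb major, so I43.
Fb-Ab-Cb: root Fb is the subdominant; major triad there is IV.
Fb-Ab-Cb-Db: minor seventh chord on Db = scale degree 2 → ii65.
Gb-Bb-Db-Fb: root Gb is the dominant; dominant seventh chord there is V7.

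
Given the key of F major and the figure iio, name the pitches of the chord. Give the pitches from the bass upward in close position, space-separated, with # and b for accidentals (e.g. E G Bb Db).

iio is the diminished supertonic triad, borrowed from the parallel minor. In F major that root is G.
So the chord is G-Bb-Db, a diminished triad.

G Bb Db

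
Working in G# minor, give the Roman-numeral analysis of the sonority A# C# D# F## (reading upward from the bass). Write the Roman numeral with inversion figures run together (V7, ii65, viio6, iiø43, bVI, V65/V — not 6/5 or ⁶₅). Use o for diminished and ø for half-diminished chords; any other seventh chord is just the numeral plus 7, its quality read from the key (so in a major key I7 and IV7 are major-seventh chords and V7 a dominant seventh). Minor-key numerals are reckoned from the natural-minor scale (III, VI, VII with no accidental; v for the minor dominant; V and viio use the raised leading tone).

Stacked in thirds the chord is D#-F##-A#-C#: a dominant seventh chord on D#.
D# is scale degree 5 in G# minor, and a dominant seventh chord on that degree is written V7.
With A# in the bass the chord is in second inversion, so the figured bass is 43.

V43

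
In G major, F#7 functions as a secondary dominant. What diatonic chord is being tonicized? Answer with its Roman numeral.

iii

The chord is a dominant seventh chord on F#.
A dominant resolves down a perfect fifth: F# → B. In G major, B is scale degree 3, i.e. iii.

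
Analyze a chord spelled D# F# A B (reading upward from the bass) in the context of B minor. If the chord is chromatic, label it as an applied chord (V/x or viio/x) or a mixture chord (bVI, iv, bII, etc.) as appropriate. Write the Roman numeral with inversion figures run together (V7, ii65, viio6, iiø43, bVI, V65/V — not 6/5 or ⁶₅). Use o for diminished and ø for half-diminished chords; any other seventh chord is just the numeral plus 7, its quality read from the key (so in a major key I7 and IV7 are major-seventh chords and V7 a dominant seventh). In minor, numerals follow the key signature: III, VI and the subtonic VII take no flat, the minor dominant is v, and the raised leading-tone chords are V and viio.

Stacked in thirds the chord is B-D#-F#-A: a dominant seventh chord on B.
B is not a diatonic chord root with this quality in B minor, but it lies a perfect fifth above E (iv), so the chord functions as an applied dominant of iv.
With D# in the bass the chord is in first inversion, so the figured bass is 65.

V65/iv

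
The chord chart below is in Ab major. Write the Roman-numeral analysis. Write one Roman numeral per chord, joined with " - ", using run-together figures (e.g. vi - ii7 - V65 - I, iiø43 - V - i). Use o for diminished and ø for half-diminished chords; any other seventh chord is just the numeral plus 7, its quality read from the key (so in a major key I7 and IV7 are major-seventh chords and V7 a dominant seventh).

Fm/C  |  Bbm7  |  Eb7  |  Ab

Fm/C: minor triad on F = scale degree 6 → vi64.
Bbm7: root Bb is the supertonic; minor seventh chord there is ii7.
Eb7: root Eb is the dominant; dominant seventh chord there is V7.
Ab: root Ab is the tonic; major triad there is I.

vi64 - ii7 - V7 - I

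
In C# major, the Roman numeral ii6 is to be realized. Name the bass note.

ii in C# major has root D#; the chord is D#-F#-A#.
The figure 6 means first inversion — the third is in the bass.

F#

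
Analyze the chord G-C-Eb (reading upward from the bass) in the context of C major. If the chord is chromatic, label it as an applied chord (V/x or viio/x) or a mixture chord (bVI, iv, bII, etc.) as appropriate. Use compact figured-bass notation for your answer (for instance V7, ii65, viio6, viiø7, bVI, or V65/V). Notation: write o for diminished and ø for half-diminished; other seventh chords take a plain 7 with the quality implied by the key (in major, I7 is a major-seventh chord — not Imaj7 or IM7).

Stacked in thirds the chord is C-Eb-G: a minor triad on C.
C is the first degree of C major. This is the minor tonic, borrowed from the parallel minor.
With G in the bass the chord is in second inversion, so the figured bass is 64.

i64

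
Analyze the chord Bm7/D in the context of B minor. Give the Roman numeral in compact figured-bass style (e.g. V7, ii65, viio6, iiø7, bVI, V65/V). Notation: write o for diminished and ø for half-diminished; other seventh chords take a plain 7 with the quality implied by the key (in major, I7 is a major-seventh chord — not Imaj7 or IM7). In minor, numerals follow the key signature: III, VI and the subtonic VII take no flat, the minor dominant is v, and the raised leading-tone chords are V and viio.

Stacked in thirds the chord is B-D-F#-A: a minor seventh chord on B.
B is scale degree 1 in B minor, and a minor seventh chord on that degree is written i7.
With D in the bass the chord is in first inversion, so the figured bass is 65.

i65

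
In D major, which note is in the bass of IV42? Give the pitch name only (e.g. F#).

IV in D major has root G; the chord is G-B-D-F#.
The figure 42 means third inversion — the seventh is in the bass.

F#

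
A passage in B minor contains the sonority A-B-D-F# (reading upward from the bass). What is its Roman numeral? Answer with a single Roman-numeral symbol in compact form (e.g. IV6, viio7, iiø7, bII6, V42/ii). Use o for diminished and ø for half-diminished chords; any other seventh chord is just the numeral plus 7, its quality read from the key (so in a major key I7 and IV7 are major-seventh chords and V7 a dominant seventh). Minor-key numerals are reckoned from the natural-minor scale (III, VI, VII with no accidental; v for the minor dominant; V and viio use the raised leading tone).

i42

Stacked in thirds the chord is B-D-F#-A: a minor seventh chord on B.
In B minor, B is the tonic; the diatonic minor seventh chord there is i7.
With A in the bass the chord is in third inversion, so the figured bass is 42.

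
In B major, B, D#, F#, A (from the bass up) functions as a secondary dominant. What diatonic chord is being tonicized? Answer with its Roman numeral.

IV

The chord is a dominant seventh chord on B.
A dominant resolves down a perfect fifth: B → E. In B major, E is scale degree 4, i.e. IV.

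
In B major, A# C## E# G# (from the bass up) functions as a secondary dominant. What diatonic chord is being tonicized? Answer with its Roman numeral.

The chord is a dominant seventh chord on A#.
A dominant resolves down a perfect fifth: A# → D#. In B major, D# is scale degree 3, i.e. iii.

iii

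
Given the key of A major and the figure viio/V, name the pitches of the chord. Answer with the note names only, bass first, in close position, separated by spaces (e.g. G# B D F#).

The slash marks an applied leading-tone chord: viio of V. In A major, V is E, so the leading tone to it is D#, a half step below.
Building a diminished triad on D# gives D#-F#-A.

D# F# A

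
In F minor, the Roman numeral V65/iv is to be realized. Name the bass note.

A

The applied chord V65/iv is rooted on F: F-A-C-Eb.
The figure 65 means first inversion — the third is in the bass.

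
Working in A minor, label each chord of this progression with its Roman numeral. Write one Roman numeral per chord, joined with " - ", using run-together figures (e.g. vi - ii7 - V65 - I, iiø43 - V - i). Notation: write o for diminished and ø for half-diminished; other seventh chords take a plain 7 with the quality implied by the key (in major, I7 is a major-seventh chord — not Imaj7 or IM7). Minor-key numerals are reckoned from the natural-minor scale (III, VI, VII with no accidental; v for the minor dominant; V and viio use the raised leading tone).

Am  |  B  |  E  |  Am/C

i - V/V - V - i6

Am: minor triad on A = scale degree 1 → i.
B is the secondary dominant of V (major triad on B): V/V.
E: root E is the dominant; major triad there is V.
Am/C has root A, degree 1 in A minor, so i6.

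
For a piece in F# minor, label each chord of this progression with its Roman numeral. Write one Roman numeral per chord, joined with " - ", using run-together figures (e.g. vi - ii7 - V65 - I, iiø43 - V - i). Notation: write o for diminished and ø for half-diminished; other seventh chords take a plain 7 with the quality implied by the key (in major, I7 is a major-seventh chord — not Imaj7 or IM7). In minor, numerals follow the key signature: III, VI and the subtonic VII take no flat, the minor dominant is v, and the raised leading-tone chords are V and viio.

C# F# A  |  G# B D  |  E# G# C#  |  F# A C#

C#-F#-A has root F#, degree 1 in F# minor, so i64.
G#-B-D: diminished triad on G# = scale degree 2 → iio.
E#-G#-C#: root C# is the dominant; major triad there is V6.
F#-A-C# has root F#, degree 1 in F# minor, so i.

i64 - iio - V6 - i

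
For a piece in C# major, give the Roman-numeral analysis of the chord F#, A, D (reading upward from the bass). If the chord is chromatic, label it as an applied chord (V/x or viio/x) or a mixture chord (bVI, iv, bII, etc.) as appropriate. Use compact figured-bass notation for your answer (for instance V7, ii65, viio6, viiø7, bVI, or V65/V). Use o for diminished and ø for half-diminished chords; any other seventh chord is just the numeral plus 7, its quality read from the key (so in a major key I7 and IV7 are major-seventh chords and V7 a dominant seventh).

Stacked in thirds the chord is D-F#-A: a major triad on D.
D is the lowered second degree of C# major (diatonic 2 would be D#). This is the Neapolitan sixth — a major triad on the lowered second degree, here in its customary first inversion.
With F# in the bass the chord is in first inversion, so the figured bass is 6.

bII6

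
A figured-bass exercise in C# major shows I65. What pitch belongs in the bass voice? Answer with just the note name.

I in C# major has root C#; the chord is C#-E#-G#-B#.
The figure 65 means first inversion — the third is in the bass.

E#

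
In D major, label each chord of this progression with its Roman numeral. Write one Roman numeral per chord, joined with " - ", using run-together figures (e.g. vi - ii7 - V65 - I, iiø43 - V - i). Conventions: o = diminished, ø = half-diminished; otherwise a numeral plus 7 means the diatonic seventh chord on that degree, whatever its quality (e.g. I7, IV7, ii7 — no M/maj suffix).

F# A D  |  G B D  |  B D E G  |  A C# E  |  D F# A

I6 - IV - ii43 - V - I

F#-A-D has root D, degree 1 in D major, so I6.
G-B-D: root G is the subdominant; major triad there is IV.
B-D-E-G: minor seventh chord on E = scale degree 2 → ii43.
A-C#-E has root A, degree 5 in D major, so V.
D-F#-A: major triad on D = scale degree 1 → I.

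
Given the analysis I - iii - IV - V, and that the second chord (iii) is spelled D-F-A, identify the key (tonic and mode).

Bb major

iii is given as D-F-A — a minor triad with root D.
Counting down 2 scale steps from D places the tonic on Bb; a minor triad on degree 3 is diatonic only in major.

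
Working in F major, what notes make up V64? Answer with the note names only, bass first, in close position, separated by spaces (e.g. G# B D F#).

G C E

The numeral's case and figure indicate a major triad. In F major its root, scale degree 5, is C.
Stacking thirds from C gives C-E-G.
The figured bass 64 indicates second inversion, placing the fifth (G) in the bass: G-C-E.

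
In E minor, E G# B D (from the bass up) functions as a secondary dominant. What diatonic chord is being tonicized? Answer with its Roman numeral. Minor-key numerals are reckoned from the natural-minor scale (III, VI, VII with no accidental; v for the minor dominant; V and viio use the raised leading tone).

iv

The chord is a dominant seventh chord on E.
A dominant resolves down a perfect fifth: E → A. In E minor, A is scale degree 4, i.e. iv.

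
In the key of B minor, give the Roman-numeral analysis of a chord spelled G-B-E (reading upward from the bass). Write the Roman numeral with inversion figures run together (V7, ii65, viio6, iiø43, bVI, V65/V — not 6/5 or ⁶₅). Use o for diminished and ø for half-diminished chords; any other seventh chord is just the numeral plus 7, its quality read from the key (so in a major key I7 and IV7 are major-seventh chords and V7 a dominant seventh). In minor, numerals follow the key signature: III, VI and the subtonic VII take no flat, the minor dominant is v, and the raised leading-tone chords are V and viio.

iv6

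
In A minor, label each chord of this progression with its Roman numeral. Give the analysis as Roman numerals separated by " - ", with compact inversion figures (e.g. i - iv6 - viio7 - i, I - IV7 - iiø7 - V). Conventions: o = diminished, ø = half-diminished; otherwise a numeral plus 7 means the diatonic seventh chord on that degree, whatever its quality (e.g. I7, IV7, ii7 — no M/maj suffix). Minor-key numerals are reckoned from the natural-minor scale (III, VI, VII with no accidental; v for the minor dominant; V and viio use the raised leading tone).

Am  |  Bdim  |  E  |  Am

i - iio - V - i

Am: minor triad on A = scale degree 1 → i.
Bdim: root B is the supertonic; diminished triad there is iio.
E: root E is the dominant; major triad there is V.
Am: minor triad on A = scale degree 1 → i.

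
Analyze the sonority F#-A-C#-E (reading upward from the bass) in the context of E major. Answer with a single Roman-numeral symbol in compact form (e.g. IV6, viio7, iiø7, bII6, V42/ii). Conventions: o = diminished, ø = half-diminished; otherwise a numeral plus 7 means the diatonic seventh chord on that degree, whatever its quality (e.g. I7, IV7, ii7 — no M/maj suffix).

Stacked in thirds the chord is F#-A-C#-E: a minor seventh chord on F#.
F# is scale degree 2 in E major, and a minor seventh chord on that degree is written ii7.

ii7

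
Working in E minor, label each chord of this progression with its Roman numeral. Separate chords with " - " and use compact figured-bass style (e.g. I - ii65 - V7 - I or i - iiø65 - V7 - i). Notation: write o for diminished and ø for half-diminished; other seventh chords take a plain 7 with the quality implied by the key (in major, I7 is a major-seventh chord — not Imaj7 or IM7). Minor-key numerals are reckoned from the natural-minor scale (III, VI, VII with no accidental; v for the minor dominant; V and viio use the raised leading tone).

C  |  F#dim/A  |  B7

C: root C is the submediant; major triad there is VI.
F#dim/A: diminished triad on F# = scale degree 2 → iio6.
B7 has root B, degree 5 in E minor, so V7.

VI - iio6 - V7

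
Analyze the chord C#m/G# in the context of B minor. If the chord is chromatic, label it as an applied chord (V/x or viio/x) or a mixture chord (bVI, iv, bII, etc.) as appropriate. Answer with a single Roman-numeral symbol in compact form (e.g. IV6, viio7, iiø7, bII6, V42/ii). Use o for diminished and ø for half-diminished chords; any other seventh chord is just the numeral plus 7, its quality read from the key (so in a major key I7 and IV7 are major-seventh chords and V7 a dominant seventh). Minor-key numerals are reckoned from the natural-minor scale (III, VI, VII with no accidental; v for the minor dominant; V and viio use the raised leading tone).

Stacked in thirds the chord is C#-E-G#: a minor triad on C#.
C# is the second degree of B minor. This is the minor supertonic, borrowed from the parallel major (the Dorian ii).
With G# in the bass the chord is in second inversion, so the figured bass is 64.

ii64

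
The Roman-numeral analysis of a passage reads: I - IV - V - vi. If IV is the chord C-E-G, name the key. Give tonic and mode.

G major

IV is given as C-E-G — a major triad with root C.
If C is scale degree 4 and the mode makes that degree carry a major triad, the tonic is G and the mode is major.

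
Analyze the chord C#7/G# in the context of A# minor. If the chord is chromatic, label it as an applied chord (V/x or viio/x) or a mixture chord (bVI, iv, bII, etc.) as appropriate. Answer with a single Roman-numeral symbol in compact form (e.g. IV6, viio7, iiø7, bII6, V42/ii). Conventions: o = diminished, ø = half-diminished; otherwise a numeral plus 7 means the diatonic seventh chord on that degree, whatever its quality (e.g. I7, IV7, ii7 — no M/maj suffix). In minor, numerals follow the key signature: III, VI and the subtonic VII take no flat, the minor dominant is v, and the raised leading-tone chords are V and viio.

The pitches C#-E#-G#-B form a dominant seventh chord rooted on C#.
C# is not a diatonic chord root with this quality in A# minor, but it lies a perfect fifth above F# (VI), so the chord functions as an applied dominant of VI.
With G# in the bass the chord is in second inversion, so the figured bass is 43.

V43/VI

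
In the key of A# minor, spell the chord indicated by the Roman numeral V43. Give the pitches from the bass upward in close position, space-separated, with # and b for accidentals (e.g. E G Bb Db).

B# D# E# G##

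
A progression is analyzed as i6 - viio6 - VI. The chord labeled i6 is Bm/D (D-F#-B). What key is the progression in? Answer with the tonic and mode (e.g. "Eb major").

B minor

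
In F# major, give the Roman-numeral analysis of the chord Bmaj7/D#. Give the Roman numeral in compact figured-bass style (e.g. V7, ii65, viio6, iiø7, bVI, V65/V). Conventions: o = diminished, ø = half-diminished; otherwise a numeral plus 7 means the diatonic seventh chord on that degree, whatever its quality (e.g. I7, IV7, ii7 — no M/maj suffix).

The pitches B-D#-F#-A# form a major seventh chord rooted on B.
In F# major, B is the subdominant; the diatonic major seventh chord there is IV7.
With D# in the bass the chord is in first inversion, so the figured bass is 65.

IV65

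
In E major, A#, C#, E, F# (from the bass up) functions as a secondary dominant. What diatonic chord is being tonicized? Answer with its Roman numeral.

The chord is a dominant seventh chord on F#.
A dominant resolves down a perfect fifth: F# → B. In E major, B is scale degree 5, i.e. V.

V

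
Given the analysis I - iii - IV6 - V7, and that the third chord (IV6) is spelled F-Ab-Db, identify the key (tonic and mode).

IV6 is given as F-Ab-Db — a major triad with root Db.
IV6 on Db implies Db is the subdominant; that puts the tonic at Ab, and the uppercase numeral fits major mode.

Ab major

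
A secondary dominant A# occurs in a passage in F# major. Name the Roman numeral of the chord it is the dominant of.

The chord is a major triad on A#.
A dominant resolves down a perfect fifth: A# → D#. In F# major, D# is scale degree 6, i.e. vi.

vi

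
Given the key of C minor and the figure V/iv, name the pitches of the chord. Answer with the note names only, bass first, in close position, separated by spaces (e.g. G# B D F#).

C E G

The slash means an applied dominant: we want the dominant of iv. In C minor, iv is F minor, and its dominant is built on C.
Building a major triad on C gives C-E-G.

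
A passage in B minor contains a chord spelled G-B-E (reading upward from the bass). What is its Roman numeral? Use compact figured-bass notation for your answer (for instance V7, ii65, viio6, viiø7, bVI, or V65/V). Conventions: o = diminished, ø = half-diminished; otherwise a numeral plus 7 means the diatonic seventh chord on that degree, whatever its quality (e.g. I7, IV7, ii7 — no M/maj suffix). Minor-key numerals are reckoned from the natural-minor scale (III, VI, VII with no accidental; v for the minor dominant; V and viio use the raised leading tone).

iv6

The pitches E-G-B form a minor triad rooted on E.
E is scale degree 4 in B minor, and a minor triad on that degree is written iv.
With G in the bass the chord is in first inversion, so the figured bass is 6.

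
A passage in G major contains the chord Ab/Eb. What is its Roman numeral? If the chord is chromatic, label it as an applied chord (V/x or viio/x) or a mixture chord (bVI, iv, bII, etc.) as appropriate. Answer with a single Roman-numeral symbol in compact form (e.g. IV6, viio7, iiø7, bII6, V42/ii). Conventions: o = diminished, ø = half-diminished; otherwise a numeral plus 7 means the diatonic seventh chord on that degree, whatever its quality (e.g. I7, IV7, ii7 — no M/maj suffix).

The pitches Ab-C-Eb form a major triad rooted on Ab.
Ab is the lowered second degree of G major (diatonic 2 would be A). This is the Neapolitan chord — a major triad on the lowered second degree.
With Eb in the bass the chord is in second inversion, so the figured bass is 64.

bII64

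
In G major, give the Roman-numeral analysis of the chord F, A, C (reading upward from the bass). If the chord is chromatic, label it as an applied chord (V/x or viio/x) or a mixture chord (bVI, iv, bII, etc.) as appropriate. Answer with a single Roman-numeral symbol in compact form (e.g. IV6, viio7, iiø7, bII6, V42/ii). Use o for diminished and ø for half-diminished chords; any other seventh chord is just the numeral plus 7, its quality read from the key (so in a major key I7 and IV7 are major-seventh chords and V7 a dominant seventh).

The pitches F-A-C form a major triad rooted on F.
F is the lowered seventh degree of G major (diatonic 7 would be F#). This is a major triad on the lowered seventh degree (the subtonic), borrowed from the parallel minor.

bVII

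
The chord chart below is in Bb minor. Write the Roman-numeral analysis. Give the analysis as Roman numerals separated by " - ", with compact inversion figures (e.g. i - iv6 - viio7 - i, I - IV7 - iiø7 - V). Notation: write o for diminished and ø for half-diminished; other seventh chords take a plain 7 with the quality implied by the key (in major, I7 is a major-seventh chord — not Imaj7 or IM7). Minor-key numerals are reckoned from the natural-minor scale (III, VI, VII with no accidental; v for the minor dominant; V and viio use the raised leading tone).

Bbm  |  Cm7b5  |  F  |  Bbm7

i - iiø7 - V - i7

Bbm: minor triad on Bb = scale degree 1 → i.
Cm7b5: root C is the supertonic; half-diminished seventh chord there is iiø7.
F: major triad on F = scale degree 5 → V.
Bbm7: root Bb is the tonic; minor seventh chord there is i7.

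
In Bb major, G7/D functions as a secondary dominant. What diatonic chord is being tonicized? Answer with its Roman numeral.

The chord is a dominant seventh chord on G.
A dominant resolves down a perfect fifth: G → C. In Bb major, C is scale degree 2, i.e. ii.

ii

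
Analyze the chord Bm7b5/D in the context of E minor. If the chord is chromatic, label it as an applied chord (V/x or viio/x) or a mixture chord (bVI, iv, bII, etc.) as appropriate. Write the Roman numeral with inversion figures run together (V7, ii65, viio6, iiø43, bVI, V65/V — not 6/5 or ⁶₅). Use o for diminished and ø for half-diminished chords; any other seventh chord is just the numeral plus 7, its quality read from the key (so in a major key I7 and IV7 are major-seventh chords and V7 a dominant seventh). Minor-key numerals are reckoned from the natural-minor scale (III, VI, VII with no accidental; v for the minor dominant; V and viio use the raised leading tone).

Stacked in thirds the chord is B-D-F-A: a half-diminished seventh chord on B.
B sits a half step below C (VI in E minor); a diminished chord there is the applied leading-tone chord of VI.
With D in the bass the chord is in first inversion, so the figured bass is 65.

viiø65/VI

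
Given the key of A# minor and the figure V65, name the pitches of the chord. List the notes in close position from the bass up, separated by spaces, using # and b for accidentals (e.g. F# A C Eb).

G## B# D# E#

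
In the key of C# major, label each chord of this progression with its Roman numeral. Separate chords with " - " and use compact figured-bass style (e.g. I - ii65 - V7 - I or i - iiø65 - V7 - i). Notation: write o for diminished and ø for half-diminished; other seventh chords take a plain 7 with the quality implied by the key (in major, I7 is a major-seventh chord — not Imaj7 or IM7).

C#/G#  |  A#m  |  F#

C#/G#: root C# is the tonic; major triad there is I64.
A#m: minor triad on A# = scale degree 6 → vi.
F# has root F#, degree 4 in C# major, so IV.

I64 - vi - IV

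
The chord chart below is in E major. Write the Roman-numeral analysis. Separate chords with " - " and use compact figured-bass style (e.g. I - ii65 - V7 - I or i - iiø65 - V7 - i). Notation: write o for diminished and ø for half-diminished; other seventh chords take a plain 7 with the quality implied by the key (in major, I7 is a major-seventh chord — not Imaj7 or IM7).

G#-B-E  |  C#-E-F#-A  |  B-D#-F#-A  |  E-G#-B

I6 - ii43 - V7 - I

G#-B-E: major triad on E = scale degree 1 → I6.
C#-E-F#-A has root F#, degree 2 in E major, so ii43.
B-D#-F#-A: dominant seventh chord on B = scale degree 5 → V7.
E-G#-B has root E, degree 1 in E major, so I.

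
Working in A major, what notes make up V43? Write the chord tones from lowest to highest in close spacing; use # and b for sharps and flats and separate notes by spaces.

The numeral's case and figure indicate a dominant seventh chord. In A major its root, the fifth degree, is E.
Stacking thirds from E gives E-G#-B-D.
With the 43 figure the chord is in second inversion; from the bass B upward in close position it reads B-D-E-G#.

B D E G#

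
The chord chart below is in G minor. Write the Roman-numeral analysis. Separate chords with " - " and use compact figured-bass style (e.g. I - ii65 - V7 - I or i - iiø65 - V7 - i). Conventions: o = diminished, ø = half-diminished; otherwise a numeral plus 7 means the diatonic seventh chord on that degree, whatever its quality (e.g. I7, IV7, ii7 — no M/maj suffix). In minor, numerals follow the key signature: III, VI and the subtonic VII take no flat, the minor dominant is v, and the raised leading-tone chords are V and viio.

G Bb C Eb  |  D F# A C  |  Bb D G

G-Bb-C-Eb: minor seventh chord on C = scale degree 4 → iv43.
D-F#-A-C has root D, degree 5 in G minor, so V7.
Bb-D-G has root G, degree 1 in G minor, so i6.

iv43 - V7 - i6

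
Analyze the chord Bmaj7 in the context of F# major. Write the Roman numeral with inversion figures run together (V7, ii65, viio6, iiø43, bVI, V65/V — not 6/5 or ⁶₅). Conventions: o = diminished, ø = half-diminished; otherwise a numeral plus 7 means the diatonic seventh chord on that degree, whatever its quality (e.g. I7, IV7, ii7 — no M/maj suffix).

The pitches B-D#-F#-A# form a major seventh chord rooted on B.
In F# major, B is the subdominant; the diatonic major seventh chord there is IV7.

IV7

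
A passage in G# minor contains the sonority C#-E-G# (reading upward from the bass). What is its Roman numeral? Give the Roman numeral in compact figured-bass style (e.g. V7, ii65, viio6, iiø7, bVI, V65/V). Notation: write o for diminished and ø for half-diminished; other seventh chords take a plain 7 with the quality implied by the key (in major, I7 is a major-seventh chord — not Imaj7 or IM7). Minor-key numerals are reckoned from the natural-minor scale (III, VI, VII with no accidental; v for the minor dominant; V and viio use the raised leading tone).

Stacked in thirds the chord is C#-E-G#: a minor triad on C#.
C# is scale degree 4 in G# minor, and a minor triad on that degree is written iv.

iv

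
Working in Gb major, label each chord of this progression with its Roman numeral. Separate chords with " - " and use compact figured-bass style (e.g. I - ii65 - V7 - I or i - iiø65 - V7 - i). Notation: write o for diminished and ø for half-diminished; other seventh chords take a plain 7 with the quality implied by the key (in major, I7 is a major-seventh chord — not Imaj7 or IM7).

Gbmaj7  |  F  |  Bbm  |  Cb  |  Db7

Gbmaj7: major seventh chord on Gb = scale degree 1 → I7.
F is the secondary dominant of iii (major triad on F): V/iii.
Bbm has root Bb, degree 3 in Gb major, so iii.
Cb: major triad on Cb = scale degree 4 → IV.
Db7 has root Db, degree 5 in Gb major, so V7.

I7 - V/iii - iii - IV - V7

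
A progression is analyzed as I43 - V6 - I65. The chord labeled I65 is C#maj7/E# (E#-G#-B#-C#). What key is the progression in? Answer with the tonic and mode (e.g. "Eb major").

I65 is given as E#-G#-B#-C# — a major seventh chord with root C#.
If C# is scale degree 1 and the mode makes that degree carry a major seventh chord, the tonic is C# and the mode is major.

C# major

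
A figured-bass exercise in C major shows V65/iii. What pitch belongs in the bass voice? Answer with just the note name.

D#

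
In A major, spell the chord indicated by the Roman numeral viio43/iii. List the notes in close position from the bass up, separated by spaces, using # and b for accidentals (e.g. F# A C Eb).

viio43/iii is a secondary leading-tone chord. The target iii is C# in A major; the applied chord is rooted a semitone below, on B#.
Building a fully diminished seventh chord on B# gives B#-D#-F#-A.
With the 43 figure the chord is in second inversion; from the bass F# upward in close position it reads F#-A-B#-D#.

F# A B# D#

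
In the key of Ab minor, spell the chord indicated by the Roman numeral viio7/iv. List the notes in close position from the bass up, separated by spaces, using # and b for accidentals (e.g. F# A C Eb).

The slash marks an applied leading-tone chord: viio of iv. In Ab minor, iv is Db, so the leading tone to it is C, a half step below.
Building a fully diminished seventh chord on C gives C-Eb-Gb-Bbb.

C Eb Gb Bbb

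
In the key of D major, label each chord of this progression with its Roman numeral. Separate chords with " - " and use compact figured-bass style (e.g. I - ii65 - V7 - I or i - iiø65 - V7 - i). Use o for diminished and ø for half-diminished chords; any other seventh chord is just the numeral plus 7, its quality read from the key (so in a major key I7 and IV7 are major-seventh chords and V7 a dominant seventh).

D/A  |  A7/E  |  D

D/A: major triad on D = scale degree 1 → I64.
A7/E: root A is the dominant; dominant seventh chord there is V43.
D: root D is the tonic; major triad there is I.

I64 - V43 - I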